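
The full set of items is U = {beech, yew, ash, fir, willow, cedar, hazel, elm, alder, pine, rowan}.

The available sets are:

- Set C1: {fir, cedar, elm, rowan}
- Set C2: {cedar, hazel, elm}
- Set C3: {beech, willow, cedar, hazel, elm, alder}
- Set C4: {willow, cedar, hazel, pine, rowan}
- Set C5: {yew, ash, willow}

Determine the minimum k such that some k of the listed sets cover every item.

C1, C3, C4, and C5 cover everything between them: the union {beech, yew, ash, fir, willow, cedar, hazel, elm, alder, pine, rowan} is all of U.
Only C3 contains beech, so C3 is forced; the remaining 5 items need at least 3 more sets (each remaining set adds at most 2) — so at least 4 sets are needed, and 4 is optimal.

4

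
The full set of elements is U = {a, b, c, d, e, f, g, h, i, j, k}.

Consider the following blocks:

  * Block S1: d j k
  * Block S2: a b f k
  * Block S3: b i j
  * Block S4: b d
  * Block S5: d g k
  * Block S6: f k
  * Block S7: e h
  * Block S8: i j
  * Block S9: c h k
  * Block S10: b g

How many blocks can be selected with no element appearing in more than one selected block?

S6, S7, S8, S10 are pairwise disjoint (S6={f,k}; S7={e,h}; S8={i,j}; S10={b,g}).
Every remaining block overlaps one of these, and no 5 of the listed blocks are pairwise disjoint, so 4 is the maximum.

4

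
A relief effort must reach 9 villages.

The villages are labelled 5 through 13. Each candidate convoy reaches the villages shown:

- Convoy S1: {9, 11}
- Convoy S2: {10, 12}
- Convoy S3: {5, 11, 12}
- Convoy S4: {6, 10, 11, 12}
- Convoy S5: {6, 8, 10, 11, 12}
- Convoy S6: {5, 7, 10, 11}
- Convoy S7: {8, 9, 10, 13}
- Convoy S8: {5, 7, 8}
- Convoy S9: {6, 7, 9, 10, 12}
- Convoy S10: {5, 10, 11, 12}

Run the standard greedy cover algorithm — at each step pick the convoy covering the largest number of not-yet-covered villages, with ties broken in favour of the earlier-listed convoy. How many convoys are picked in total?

Greedy: pick S5 (covers 5 new) → pick S6 (covers 2 new) → pick S7 (covers 2 new). Total picks: 3.

3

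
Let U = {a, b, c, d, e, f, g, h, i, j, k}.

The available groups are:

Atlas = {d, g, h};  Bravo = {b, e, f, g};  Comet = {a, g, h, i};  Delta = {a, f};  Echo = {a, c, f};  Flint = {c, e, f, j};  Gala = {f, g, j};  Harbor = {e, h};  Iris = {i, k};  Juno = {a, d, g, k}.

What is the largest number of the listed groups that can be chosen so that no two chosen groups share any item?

3

Gala, Harbor, Iris are pairwise disjoint (Gala={f,g,j}; Harbor={e,h}; Iris={i,k}).
Every remaining group overlaps one of these, and no 4 of the listed groups are pairwise disjoint, so 3 is the maximum.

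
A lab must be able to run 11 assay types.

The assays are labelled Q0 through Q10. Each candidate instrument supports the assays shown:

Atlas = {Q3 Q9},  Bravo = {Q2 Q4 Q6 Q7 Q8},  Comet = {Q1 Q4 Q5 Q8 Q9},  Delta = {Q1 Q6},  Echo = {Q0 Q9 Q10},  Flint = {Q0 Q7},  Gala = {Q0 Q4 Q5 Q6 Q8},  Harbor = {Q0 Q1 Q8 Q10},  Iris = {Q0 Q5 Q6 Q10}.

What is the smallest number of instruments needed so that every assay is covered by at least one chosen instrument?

4

Take {Atlas, Bravo, Harbor, Iris}. Their union is {Q0, Q1, Q2, Q3, Q4, Q5, Q6, Q7, Q8, Q9, Q10}, which is all 11 assays.
No 3 of the 9 instruments cover everything (all 84 combinations miss at least one assay), so 4 is optimal.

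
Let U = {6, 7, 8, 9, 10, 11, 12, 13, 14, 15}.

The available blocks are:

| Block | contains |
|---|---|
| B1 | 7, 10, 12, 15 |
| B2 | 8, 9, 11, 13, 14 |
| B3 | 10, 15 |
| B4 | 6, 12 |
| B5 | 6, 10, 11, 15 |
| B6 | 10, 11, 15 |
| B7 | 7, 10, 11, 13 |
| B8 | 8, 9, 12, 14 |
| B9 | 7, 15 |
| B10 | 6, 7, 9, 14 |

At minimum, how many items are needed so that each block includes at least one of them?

4

The 4 items {6, 9, 11, 15} hit every block.
No choice of 3 items meets every block, so 4 is the minimum.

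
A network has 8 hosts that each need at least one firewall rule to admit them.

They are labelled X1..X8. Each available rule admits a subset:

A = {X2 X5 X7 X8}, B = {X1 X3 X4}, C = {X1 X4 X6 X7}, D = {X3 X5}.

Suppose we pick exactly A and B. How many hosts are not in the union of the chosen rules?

Union of A, B = {X1, X2, X3, X4, X5, X7, X8}.
Not covered: X6 — 1 host.

1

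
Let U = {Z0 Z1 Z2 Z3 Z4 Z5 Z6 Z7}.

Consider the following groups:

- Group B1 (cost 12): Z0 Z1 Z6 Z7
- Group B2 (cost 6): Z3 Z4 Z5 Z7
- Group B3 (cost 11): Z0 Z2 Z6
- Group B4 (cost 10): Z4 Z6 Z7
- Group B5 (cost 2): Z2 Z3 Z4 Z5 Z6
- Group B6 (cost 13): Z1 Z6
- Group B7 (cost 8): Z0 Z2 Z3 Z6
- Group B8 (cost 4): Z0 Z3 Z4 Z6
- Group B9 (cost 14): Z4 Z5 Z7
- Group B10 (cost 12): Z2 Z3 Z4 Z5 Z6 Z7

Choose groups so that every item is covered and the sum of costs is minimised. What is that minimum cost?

B1, B5 together cover every item (B1 ∪ B5 = {Z0, Z1, Z2, Z3, Z4, Z5, Z6, Z7}); total cost 12 + 2 = 14.
No covering selection has total cost below 14.

14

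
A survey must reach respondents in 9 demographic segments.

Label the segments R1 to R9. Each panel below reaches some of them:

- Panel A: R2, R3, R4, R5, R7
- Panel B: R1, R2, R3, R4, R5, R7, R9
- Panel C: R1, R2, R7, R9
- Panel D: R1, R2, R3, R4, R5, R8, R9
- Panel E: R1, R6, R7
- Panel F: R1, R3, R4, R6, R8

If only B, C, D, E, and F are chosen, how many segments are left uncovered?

0

Union of B, C, D, E, F = {R1, R2, R3, R4, R5, R6, R7, R8, R9} — that's every segment, so 0 are uncovered.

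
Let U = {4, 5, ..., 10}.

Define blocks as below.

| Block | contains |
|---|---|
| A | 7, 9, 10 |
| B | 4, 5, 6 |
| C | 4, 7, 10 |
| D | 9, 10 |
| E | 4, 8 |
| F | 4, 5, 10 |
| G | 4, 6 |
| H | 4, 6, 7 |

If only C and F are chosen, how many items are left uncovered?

Union of C, F = {4, 5, 7, 10}.
Not covered: 6, 8, 9 — 3 items.

3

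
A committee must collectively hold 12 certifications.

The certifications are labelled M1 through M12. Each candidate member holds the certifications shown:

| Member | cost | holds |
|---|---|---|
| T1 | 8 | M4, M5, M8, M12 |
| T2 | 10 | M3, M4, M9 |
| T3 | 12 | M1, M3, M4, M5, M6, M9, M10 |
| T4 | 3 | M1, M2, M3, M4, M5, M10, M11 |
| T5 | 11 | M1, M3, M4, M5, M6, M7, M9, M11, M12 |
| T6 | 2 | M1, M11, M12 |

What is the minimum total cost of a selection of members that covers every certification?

22

T1, T4, T5 together cover every certification (T1 ∪ T4 ∪ T5 = {M1, M2, M3, M4, M5, M6, M7, M8, M9, M10, M11, M12}); total cost 8 + 3 + 11 = 22.
The greedy pick T4, T6, T5, T1 costs 24; no covering selection beats 22.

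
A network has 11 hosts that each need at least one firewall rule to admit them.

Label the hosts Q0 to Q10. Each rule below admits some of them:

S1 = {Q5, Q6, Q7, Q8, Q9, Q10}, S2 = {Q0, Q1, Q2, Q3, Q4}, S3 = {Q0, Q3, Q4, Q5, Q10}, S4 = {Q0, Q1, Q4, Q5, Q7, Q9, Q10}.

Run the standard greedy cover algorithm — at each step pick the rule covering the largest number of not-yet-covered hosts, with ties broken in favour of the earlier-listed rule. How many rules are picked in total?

3

Greedy: pick S4 (covers 7 new) → pick S1 (covers 2 new) → pick S2 (covers 2 new). Total picks: 3.
(The true minimum cover uses only 2 rules, so greedy is not optimal here.)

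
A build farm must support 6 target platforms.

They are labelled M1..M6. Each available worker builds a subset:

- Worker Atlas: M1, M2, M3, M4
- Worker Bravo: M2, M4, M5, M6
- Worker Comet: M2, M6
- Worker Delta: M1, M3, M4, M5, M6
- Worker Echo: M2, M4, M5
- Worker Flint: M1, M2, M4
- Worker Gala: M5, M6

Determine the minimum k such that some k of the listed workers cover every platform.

Comet and Delta together: Comet ∪ Delta = {M1, M2, M3, M4, M5, M6} — every platform is covered.
No single worker has all 6 platforms (the largest, Delta, has 5), so 2 is optimal.

2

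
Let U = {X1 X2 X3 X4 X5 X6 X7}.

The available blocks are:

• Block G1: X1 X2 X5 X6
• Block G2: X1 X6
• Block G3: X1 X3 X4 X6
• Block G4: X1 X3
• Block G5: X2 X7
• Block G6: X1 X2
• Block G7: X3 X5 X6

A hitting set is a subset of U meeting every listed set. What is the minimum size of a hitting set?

Take H = {X1, X2, X5}. Each listed block contains at least one of these, so H is a hitting set of size 3.
No choice of 2 elements meets every block, so 3 is the minimum.

3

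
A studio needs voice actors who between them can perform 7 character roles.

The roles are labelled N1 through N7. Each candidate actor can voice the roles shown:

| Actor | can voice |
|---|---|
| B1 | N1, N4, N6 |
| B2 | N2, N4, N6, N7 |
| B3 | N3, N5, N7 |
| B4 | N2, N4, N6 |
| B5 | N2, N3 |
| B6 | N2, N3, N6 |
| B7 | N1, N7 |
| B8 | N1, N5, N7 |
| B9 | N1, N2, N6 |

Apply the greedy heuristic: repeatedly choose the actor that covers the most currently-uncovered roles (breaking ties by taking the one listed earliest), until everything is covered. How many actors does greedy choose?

3

Greedy: pick B2 (covers 4 new) → pick B3 (covers 2 new) → pick B1 (covers 1 new). Total picks: 3.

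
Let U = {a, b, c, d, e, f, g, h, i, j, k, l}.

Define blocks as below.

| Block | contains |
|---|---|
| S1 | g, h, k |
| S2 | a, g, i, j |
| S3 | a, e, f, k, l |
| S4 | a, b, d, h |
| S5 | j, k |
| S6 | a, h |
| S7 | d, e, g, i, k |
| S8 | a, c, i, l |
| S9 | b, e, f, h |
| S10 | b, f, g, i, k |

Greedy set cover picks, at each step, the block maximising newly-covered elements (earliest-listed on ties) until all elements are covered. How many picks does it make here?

Greedy: pick S3 (covers 5 new) → pick S2 (covers 3 new) → pick S4 (covers 3 new) → pick S8 (covers 1 new). Total picks: 4.

4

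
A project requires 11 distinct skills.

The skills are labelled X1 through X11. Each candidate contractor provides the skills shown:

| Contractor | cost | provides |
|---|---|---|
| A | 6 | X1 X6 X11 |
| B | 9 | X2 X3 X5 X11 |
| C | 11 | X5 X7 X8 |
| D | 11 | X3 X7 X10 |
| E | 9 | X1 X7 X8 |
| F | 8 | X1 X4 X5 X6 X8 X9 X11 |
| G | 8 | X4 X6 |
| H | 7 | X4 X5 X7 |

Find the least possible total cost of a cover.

B, D, F together cover every skill (B ∪ D ∪ F = {X1, X2, X3, X4, X5, X6, X7, X8, X9, X10, X11}); total cost 9 + 11 + 8 = 28.
No covering selection has total cost below 28.

28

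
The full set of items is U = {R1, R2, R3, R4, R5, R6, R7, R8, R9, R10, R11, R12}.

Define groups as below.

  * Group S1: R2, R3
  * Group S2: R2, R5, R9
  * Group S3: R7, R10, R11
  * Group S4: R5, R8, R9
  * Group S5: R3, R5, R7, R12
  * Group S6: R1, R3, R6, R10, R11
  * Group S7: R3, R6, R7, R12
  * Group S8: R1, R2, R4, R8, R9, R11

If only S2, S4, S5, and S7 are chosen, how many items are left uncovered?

4

Union of S2, S4, S5, S7 = {R2, R3, R5, R6, R7, R8, R9, R12}.
Not covered: R1, R4, R10, R11 — 4 items.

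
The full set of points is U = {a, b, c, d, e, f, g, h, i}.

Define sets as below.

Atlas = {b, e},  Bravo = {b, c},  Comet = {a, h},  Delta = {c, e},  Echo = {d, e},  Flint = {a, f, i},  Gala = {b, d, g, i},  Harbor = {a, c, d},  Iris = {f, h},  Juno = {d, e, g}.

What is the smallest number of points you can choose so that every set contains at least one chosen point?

T = {a, b, e, h} meets every set (each contains at least one member of T), and |T| = 4.
No choice of 3 points meets every set, so 4 is the minimum.

4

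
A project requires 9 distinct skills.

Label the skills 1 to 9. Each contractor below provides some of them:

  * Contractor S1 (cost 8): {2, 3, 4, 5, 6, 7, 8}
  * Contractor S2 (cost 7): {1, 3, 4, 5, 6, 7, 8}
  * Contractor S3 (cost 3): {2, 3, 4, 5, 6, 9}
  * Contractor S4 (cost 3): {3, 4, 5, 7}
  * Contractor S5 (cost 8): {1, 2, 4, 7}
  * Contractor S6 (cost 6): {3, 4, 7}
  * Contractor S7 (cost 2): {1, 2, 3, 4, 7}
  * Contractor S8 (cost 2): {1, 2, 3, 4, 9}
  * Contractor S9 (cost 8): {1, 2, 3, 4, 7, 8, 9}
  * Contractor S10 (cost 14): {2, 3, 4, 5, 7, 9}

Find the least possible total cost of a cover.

9

S2, S8 together cover every skill (S2 ∪ S8 = {1, 2, 3, 4, 5, 6, 7, 8, 9}); total cost 7 + 2 = 9.
The greedy pick S7, S3, S2 costs 12; no covering selection beats 9.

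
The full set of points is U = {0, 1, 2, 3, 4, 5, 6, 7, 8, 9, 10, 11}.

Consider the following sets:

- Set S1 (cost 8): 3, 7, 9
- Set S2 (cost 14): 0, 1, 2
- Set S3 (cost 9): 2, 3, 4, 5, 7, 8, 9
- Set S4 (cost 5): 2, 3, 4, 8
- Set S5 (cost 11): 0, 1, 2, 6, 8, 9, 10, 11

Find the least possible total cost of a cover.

20

S3, S5 together cover every point (S3 ∪ S5 = {0, 1, 2, 3, 4, 5, 6, 7, 8, 9, 10, 11}); total cost 9 + 11 = 20.
The greedy pick S4, S5, S3 costs 25; no covering selection beats 20.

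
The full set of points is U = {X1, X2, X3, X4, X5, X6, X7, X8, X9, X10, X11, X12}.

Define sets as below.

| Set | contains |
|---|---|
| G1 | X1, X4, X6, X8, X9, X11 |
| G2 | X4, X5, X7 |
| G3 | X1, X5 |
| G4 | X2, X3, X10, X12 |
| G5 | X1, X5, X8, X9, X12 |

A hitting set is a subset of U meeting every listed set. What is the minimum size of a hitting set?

3

H = {X5, X10, X11} meets every set (each contains at least one member of H), and |H| = 3.
No choice of 2 points meets every set, so 3 is the minimum.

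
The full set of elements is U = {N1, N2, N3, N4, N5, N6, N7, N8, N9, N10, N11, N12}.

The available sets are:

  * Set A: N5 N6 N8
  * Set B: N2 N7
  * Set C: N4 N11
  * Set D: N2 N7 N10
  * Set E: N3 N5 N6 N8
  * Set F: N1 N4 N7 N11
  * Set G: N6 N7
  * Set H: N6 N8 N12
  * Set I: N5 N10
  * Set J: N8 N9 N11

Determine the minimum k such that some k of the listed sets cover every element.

5

D, E, F, H, and J cover everything between them: the union {N1, N2, N3, N4, N5, N6, N7, N8, N9, N10, N11, N12} is all of U.
No 4 of the 10 sets cover everything (all 210 combinations miss at least one element), so 5 is optimal.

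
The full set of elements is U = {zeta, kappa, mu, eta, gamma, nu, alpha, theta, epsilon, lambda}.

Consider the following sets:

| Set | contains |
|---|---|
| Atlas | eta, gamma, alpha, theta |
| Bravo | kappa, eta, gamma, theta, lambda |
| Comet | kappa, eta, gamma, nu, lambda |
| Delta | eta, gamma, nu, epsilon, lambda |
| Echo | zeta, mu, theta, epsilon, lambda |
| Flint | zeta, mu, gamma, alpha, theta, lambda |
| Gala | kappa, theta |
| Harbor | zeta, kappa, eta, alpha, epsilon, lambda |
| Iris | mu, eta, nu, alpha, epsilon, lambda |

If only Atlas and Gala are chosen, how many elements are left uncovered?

Union of Atlas, Gala = {kappa, eta, gamma, alpha, theta}.
Not covered: zeta, mu, nu, epsilon, lambda — 5 elements.

5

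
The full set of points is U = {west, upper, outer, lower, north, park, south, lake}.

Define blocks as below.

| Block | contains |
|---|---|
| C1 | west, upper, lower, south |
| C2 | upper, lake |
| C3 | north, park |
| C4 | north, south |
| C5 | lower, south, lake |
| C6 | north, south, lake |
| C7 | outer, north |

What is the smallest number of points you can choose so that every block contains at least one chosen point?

3

Take H = {upper, north, south}. Each listed block contains at least one of these, so H is a hitting set of size 3.
No choice of 2 points meets every block, so 3 is the minimum.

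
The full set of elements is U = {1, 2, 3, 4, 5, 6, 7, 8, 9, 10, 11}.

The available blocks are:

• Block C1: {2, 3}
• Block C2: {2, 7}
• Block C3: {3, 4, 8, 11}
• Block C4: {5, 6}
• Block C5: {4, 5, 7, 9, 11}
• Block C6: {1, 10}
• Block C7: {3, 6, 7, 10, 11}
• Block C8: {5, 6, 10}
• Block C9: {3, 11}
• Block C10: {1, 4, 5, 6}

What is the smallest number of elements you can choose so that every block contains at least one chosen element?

4

The 4 elements {2, 3, 5, 10} hit every block.
The blocks C2, C3, C4, C6 are pairwise disjoint, so any hitting set needs a separate element for each — at least 4. Hence 4 is optimal.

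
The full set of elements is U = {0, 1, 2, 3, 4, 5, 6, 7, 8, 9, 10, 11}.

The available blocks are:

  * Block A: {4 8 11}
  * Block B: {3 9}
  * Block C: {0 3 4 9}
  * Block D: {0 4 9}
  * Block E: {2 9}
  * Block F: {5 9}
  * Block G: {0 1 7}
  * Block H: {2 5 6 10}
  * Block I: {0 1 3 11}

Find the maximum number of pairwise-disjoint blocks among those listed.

A, B, G, H are pairwise disjoint (A={4,8,11}; B={3,9}; G={0,1,7}; H={2,5,6,10}).
Every remaining block overlaps one of these, and no 5 of the listed blocks are pairwise disjoint, so 4 is the maximum.

4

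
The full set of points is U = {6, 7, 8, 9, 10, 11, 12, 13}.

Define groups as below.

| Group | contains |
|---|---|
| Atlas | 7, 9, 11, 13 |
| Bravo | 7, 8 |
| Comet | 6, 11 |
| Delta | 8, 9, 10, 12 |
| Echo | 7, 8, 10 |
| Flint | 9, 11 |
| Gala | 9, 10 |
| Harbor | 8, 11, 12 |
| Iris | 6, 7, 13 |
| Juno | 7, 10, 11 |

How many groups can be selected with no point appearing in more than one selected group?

3

Bravo, Comet, Gala are pairwise disjoint (Bravo={7,8}; Comet={6,11}; Gala={9,10}).
Every remaining group overlaps one of these, and no 4 of the listed groups are pairwise disjoint, so 3 is the maximum.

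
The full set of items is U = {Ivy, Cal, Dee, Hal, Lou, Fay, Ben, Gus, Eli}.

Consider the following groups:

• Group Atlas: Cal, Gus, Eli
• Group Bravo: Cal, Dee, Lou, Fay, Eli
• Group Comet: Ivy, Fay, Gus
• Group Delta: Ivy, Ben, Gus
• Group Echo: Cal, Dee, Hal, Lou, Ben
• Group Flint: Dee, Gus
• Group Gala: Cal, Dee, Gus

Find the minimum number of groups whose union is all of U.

3

Atlas, Comet, and Echo cover everything between them: the union {Ivy, Cal, Dee, Hal, Lou, Fay, Ben, Gus, Eli} is all of U.
Only Echo contains Hal, so Echo is forced; the remaining 4 items need at least 2 more groups (each remaining group adds at most 3) — so at least 3 groups are needed, and 3 is optimal.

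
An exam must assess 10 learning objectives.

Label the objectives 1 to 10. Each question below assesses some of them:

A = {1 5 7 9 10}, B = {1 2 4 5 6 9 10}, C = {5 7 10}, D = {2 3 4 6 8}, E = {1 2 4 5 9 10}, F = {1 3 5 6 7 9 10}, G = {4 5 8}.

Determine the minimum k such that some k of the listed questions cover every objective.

Take {D, F}. Their union is {1, 2, 3, 4, 5, 6, 7, 8, 9, 10}, which is all 10 objectives.
No single question has all 10 objectives (the largest, B, has 7), so 2 is optimal.

2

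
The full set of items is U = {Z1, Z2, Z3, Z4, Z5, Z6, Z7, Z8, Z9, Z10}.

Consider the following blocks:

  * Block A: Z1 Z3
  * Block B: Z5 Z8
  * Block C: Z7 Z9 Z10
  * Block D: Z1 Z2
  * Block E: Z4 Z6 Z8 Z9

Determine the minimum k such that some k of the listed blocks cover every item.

A, B, C, D, and E cover everything between them: the union {Z1, Z2, Z3, Z4, Z5, Z6, Z7, Z8, Z9, Z10} is all of U.
No 4 of the 5 blocks cover everything (all 5 combinations miss at least one item), so 5 is optimal.

5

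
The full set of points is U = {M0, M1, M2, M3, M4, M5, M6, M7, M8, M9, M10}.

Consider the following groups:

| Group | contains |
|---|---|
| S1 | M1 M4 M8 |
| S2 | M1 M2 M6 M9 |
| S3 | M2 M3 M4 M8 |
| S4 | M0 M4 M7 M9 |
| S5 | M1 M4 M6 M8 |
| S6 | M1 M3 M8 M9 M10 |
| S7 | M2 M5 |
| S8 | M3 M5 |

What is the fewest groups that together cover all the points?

4

S4 and S5 and S6 and S7 together: S4 ∪ S5 ∪ S6 ∪ S7 = {M0, M1, M2, M3, M4, M5, M6, M7, M8, M9, M10} — every point is covered.
No 3 of the 8 groups cover everything (all 56 combinations miss at least one point), so 4 is optimal.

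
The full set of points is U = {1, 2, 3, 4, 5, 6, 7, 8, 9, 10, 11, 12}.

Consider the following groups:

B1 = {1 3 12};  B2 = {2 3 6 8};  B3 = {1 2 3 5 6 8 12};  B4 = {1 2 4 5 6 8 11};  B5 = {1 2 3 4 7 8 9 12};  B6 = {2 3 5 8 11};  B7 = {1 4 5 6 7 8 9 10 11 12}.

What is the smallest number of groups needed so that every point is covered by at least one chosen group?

2

B3 and B7 together: B3 ∪ B7 = {1, 2, 3, 4, 5, 6, 7, 8, 9, 10, 11, 12} — every point is covered.
No single group has all 12 points (the largest, B7, has 10), so 2 is optimal.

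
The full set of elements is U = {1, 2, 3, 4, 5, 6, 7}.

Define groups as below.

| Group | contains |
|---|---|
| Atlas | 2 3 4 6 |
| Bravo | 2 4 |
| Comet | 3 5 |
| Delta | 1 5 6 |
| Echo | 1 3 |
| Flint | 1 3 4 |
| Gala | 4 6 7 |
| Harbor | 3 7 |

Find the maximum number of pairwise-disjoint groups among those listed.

Bravo, Delta, Harbor are pairwise disjoint (Bravo={2,4}; Delta={1,5,6}; Harbor={3,7}).
Every remaining group overlaps one of these, and no 4 of the listed groups are pairwise disjoint, so 3 is the maximum.

3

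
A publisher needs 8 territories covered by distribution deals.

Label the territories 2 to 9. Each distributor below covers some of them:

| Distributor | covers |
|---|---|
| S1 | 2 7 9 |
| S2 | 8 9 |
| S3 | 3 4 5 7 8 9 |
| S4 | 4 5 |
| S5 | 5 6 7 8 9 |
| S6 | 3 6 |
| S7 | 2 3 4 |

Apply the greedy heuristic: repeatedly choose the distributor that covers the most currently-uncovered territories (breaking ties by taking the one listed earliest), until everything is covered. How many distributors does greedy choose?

Greedy: pick S3 (covers 6 new) → pick S1 (covers 1 new) → pick S5 (covers 1 new). Total picks: 3.
(The true minimum cover uses only 2 distributors, so greedy is not optimal here.)

3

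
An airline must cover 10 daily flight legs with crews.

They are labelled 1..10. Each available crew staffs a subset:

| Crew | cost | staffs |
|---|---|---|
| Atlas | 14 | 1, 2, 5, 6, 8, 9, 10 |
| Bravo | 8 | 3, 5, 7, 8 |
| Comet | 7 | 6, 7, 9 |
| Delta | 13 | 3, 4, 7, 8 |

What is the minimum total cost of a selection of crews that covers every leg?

27

Atlas, Delta together cover every leg (Atlas ∪ Delta = {1, 2, 3, 4, 5, 6, 7, 8, 9, 10}); total cost 14 + 13 = 27.
The greedy pick Atlas, Bravo, Delta costs 35; no covering selection beats 27.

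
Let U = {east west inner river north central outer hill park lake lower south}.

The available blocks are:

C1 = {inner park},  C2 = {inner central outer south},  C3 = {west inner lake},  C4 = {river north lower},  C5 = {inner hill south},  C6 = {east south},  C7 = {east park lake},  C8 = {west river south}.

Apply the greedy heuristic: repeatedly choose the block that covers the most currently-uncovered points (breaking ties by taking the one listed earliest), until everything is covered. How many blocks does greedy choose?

5

Greedy: pick C2 (covers 4 new) → pick C4 (covers 3 new) → pick C7 (covers 3 new) → pick C3 (covers 1 new) → pick C5 (covers 1 new). Total picks: 5.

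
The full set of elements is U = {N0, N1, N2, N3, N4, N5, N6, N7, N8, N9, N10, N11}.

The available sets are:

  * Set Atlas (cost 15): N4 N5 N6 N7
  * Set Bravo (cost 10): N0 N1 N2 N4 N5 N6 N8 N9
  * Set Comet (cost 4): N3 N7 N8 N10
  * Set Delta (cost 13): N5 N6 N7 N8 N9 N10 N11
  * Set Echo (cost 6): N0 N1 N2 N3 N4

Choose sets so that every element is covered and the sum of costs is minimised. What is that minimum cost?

19

Delta, Echo together cover every element (Delta ∪ Echo = {N0, N1, N2, N3, N4, N5, N6, N7, N8, N9, N10, N11}); total cost 13 + 6 = 19.
The greedy pick Comet, Bravo, Delta costs 27; no covering selection beats 19.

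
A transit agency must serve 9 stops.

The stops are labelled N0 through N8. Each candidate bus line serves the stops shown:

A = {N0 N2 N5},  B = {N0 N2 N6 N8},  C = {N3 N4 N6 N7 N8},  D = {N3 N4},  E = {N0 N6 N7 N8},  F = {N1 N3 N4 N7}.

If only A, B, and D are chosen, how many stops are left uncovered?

2

Union of A, B, D = {N0, N2, N3, N4, N5, N6, N8}.
Not covered: N1, N7 — 2 stops.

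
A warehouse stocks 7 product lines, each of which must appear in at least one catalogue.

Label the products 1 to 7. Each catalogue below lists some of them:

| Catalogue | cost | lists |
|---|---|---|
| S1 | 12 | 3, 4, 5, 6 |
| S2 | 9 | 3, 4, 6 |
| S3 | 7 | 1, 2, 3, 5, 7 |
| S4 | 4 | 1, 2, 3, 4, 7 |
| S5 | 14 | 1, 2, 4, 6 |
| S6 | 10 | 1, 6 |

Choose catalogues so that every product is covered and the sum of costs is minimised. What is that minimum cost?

16

S1, S4 together cover every product (S1 ∪ S4 = {1, 2, 3, 4, 5, 6, 7}); total cost 12 + 4 = 16.
No covering selection has total cost below 16.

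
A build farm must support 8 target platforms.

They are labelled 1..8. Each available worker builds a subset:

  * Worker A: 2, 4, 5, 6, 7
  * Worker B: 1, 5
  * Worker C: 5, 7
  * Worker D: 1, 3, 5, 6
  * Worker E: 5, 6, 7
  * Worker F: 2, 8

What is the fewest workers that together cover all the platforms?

Take {A, D, F}. Their union is {1, 2, 3, 4, 5, 6, 7, 8}, which is all 8 platforms.
Only D contains 3, so D is forced; the remaining 4 platforms need at least 2 more workers (each remaining worker adds at most 3) — so at least 3 workers are needed, and 3 is optimal.

3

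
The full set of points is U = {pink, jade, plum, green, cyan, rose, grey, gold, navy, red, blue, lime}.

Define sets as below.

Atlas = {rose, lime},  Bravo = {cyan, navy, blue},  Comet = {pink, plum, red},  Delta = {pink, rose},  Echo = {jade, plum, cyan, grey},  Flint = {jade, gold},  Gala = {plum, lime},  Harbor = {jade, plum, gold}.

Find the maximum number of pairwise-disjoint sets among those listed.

Atlas, Bravo, Comet, Flint are pairwise disjoint (Atlas={rose,lime}; Bravo={cyan,navy,blue}; Comet={pink,plum,red}; Flint={jade,gold}).
Every remaining set overlaps one of these, and no 5 of the listed sets are pairwise disjoint, so 4 is the maximum.

4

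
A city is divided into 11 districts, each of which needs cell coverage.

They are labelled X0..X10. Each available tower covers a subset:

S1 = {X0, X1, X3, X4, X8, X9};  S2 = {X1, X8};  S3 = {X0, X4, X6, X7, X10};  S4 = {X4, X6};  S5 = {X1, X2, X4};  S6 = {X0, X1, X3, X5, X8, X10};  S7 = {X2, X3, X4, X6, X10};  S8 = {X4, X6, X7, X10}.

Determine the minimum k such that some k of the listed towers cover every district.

4

S1 and S5 and S6 and S8 together: S1 ∪ S5 ∪ S6 ∪ S8 = {X0, X1, X2, X3, X4, X5, X6, X7, X8, X9, X10} — every district is covered.
No 3 of the 8 towers cover everything (all 56 combinations miss at least one district), so 4 is optimal.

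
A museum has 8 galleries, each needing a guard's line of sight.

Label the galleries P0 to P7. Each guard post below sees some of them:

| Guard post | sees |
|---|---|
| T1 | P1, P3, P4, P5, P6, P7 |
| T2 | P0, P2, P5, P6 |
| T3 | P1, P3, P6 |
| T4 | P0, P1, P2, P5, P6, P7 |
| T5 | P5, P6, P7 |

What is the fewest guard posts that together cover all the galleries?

2

Take {T1, T4}. Their union is {P0, P1, P2, P3, P4, P5, P6, P7}, which is all 8 galleries.
No single guard post has all 8 galleries (the largest, T1, has 6), so 2 is optimal.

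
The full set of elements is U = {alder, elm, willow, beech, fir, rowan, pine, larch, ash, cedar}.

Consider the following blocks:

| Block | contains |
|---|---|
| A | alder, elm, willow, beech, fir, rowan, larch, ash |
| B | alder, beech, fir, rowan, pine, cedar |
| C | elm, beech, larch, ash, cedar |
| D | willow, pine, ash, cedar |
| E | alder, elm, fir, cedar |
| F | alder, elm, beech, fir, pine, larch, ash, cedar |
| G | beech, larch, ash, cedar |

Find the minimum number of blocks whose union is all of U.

Take {A, D}. Their union is {alder, elm, willow, beech, fir, rowan, pine, larch, ash, cedar}, which is all 10 elements.
No single block has all 10 elements (the largest, A, has 8), so 2 is optimal.

2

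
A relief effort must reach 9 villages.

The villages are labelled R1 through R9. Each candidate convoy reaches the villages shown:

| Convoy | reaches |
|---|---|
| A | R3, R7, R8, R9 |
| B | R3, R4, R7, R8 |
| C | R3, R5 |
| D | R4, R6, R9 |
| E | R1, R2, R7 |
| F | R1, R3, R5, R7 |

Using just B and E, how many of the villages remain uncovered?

3

Union of B, E = {R1, R2, R3, R4, R7, R8}.
Not covered: R5, R6, R9 — 3 villages.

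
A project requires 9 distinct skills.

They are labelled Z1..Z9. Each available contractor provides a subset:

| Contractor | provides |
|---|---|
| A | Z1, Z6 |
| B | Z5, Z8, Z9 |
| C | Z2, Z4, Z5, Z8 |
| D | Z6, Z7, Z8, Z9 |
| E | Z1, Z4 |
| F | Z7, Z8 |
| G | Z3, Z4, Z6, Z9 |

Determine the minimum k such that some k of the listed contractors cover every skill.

4

Take {A, C, F, G}. Their union is {Z1, Z2, Z3, Z4, Z5, Z6, Z7, Z8, Z9}, which is all 9 skills.
No 3 of the 7 contractors cover everything (all 35 combinations miss at least one skill), so 4 is optimal.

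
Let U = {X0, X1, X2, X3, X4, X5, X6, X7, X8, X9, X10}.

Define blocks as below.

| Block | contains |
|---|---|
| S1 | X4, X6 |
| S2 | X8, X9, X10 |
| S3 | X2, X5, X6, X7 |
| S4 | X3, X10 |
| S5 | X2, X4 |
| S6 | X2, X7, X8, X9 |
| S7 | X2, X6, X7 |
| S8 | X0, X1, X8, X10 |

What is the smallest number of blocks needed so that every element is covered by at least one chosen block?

5

Take {S3, S4, S5, S6, S8}. Their union is {X0, X1, X2, X3, X4, X5, X6, X7, X8, X9, X10}, which is all 11 elements.
No 4 of the 8 blocks cover everything (all 70 combinations miss at least one element), so 5 is optimal.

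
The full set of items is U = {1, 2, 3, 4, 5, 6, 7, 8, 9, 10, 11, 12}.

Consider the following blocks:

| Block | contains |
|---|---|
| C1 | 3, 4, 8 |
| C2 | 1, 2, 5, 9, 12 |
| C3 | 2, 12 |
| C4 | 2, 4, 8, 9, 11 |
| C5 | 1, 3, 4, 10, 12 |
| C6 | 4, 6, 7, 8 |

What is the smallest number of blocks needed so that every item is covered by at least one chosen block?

4

C2 and C4 and C5 and C6 together: C2 ∪ C4 ∪ C5 ∪ C6 = {1, 2, 3, 4, 5, 6, 7, 8, 9, 10, 11, 12} — every item is covered.
No 3 of the 6 blocks cover everything (all 20 combinations miss at least one item), so 4 is optimal.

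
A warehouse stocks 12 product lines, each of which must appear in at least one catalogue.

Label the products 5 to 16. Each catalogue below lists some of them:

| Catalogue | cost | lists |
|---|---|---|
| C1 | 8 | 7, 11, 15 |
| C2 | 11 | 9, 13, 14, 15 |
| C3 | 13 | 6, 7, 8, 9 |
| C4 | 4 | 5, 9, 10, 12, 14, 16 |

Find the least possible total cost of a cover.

36

C1, C2, C3, C4 together cover every product (C1 ∪ C2 ∪ C3 ∪ C4 = {5, 6, 7, 8, 9, 10, 11, 12, 13, 14, 15, 16}); total cost 8 + 11 + 13 + 4 = 36.
No covering selection has total cost below 36.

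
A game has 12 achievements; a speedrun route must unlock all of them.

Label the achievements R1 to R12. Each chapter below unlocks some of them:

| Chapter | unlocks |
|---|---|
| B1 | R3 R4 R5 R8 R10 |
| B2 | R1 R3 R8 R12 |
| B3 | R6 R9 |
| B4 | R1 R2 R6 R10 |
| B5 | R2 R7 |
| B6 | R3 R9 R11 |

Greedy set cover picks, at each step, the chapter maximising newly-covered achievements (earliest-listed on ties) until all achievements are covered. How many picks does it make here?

Greedy: pick B1 (covers 5 new) → pick B4 (covers 3 new) → pick B6 (covers 2 new) → pick B2 (covers 1 new) → pick B5 (covers 1 new). Total picks: 5.

5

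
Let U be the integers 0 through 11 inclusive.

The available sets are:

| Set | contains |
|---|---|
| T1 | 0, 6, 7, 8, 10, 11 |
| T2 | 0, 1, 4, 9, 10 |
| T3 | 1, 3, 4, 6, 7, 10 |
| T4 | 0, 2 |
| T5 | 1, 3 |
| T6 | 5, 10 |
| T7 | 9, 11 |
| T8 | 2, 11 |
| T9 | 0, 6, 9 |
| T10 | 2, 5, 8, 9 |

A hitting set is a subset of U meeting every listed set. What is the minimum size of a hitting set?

4

The 4 elements {0, 3, 5, 11} hit every set.
The sets T5, T6, T8, T9 are pairwise disjoint, so any hitting set needs a separate element for each — at least 4. Hence 4 is optimal.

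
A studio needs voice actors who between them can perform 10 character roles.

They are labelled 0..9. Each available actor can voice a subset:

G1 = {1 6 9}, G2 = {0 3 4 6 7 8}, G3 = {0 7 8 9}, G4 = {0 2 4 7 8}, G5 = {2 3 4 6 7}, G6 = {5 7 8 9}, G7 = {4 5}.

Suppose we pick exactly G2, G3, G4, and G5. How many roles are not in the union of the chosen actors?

Union of G2, G3, G4, G5 = {0, 2, 3, 4, 6, 7, 8, 9}.
Not covered: 1, 5 — 2 roles.

2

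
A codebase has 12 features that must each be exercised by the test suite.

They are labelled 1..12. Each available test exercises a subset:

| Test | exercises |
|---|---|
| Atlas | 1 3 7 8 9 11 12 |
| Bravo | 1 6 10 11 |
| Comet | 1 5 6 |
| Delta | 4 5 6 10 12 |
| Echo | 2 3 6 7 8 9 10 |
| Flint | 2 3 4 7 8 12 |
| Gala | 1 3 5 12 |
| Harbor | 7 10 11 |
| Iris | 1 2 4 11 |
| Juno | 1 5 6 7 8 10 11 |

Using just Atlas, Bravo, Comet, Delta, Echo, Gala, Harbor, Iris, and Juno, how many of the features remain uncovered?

Union of Atlas, Bravo, Comet, Delta, Echo, Gala, Harbor, Iris, Juno = {1, 2, 3, 4, 5, 6, 7, 8, 9, 10, 11, 12} — that's every feature, so 0 are uncovered.

0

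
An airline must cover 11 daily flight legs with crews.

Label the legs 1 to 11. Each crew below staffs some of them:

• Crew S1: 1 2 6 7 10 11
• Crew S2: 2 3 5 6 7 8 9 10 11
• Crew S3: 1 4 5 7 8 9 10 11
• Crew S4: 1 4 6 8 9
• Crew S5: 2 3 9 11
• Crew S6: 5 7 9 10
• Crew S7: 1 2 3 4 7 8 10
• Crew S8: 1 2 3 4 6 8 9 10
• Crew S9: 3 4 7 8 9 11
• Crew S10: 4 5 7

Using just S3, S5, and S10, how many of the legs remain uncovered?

1

Union of S3, S5, S10 = {1, 2, 3, 4, 5, 7, 8, 9, 10, 11}.
Not covered: 6 — 1 leg.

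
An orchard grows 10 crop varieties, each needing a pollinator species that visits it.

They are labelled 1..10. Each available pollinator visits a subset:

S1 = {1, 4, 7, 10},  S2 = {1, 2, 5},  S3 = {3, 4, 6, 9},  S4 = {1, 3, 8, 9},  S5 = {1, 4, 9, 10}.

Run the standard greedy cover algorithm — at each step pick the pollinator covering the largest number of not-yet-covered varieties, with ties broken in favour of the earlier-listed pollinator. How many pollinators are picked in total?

4

Greedy: pick S1 (covers 4 new) → pick S3 (covers 3 new) → pick S2 (covers 2 new) → pick S4 (covers 1 new). Total picks: 4.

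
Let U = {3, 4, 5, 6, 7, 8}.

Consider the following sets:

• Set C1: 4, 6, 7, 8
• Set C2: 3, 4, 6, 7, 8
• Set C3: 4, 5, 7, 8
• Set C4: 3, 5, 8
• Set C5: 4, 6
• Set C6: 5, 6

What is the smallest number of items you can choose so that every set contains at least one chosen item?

2

H = {4, 5} meets every set (each contains at least one member of H), and |H| = 2.
The sets C4, C5 are pairwise disjoint, so any hitting set needs a separate item for each — at least 2. Hence 2 is optimal.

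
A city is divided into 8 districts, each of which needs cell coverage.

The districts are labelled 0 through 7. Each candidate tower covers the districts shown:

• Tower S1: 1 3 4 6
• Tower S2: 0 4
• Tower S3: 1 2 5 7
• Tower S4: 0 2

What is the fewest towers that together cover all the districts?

Take {S1, S2, S3}. Their union is {0, 1, 2, 3, 4, 5, 6, 7}, which is all 8 districts.
Only S1 contains 3, so S1 is forced; the remaining 4 districts need at least 2 more towers (each remaining tower adds at most 3) — so at least 3 towers are needed, and 3 is optimal.

3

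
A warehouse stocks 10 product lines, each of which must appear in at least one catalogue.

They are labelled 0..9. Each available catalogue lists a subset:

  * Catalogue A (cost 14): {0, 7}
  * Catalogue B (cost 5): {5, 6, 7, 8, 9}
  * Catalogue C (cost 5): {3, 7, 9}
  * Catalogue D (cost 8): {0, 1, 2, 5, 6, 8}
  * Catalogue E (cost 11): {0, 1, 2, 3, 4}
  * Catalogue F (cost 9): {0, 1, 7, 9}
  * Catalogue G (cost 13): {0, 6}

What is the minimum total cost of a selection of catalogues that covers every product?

16

B, E together cover every product (B ∪ E = {0, 1, 2, 3, 4, 5, 6, 7, 8, 9}); total cost 5 + 11 = 16.
No covering selection has total cost below 16.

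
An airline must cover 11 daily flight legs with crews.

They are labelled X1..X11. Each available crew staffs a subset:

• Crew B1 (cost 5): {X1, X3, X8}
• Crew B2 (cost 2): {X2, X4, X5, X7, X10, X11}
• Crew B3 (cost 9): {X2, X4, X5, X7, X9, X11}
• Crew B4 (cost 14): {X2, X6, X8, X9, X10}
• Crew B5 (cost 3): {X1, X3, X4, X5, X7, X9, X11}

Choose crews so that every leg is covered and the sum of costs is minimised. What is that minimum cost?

17

B4, B5 together cover every leg (B4 ∪ B5 = {X1, X2, X3, X4, X5, X6, X7, X8, X9, X10, X11}); total cost 14 + 3 = 17.
The greedy pick B2, B5, B1, B4 costs 24; no covering selection beats 17.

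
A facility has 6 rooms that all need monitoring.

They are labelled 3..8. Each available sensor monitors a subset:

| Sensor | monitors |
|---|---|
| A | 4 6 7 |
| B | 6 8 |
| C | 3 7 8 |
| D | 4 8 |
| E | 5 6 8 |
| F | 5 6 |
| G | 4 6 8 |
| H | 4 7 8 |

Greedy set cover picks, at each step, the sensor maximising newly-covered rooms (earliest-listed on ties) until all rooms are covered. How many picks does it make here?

3

Greedy: pick A (covers 3 new) → pick C (covers 2 new) → pick E (covers 1 new). Total picks: 3.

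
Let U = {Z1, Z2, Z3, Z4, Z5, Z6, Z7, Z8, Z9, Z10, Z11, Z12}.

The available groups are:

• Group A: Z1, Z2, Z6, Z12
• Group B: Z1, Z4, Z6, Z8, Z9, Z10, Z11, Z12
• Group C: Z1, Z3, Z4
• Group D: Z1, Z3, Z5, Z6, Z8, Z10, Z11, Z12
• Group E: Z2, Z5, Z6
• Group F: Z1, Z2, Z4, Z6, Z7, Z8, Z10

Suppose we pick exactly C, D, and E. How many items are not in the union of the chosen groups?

2

Union of C, D, E = {Z1, Z2, Z3, Z4, Z5, Z6, Z8, Z10, Z11, Z12}.
Not covered: Z7, Z9 — 2 items.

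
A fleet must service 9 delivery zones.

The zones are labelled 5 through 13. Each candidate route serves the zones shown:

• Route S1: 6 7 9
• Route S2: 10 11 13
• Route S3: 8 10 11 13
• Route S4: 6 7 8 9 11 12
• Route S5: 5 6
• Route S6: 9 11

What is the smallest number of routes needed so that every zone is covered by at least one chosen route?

3

Take {S3, S4, S5}. Their union is {5, 6, 7, 8, 9, 10, 11, 12, 13}, which is all 9 zones.
Only S5 contains 5, so S5 is forced; the remaining 7 zones need at least 2 more routes (each remaining route adds at most 5) — so at least 3 routes are needed, and 3 is optimal.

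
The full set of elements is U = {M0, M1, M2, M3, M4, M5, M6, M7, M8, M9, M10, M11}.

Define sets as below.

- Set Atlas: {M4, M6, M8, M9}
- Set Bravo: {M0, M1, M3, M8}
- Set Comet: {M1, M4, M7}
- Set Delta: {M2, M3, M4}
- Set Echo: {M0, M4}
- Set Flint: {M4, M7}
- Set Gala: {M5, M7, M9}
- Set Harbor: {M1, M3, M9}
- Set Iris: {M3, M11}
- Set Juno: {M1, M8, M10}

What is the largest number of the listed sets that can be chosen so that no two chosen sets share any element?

Echo, Gala, Iris, Juno are pairwise disjoint (Echo={M0,M4}; Gala={M5,M7,M9}; Iris={M3,M11}; Juno={M1,M8,M10}).
Every remaining set overlaps one of these, and no 5 of the listed sets are pairwise disjoint, so 4 is the maximum.

4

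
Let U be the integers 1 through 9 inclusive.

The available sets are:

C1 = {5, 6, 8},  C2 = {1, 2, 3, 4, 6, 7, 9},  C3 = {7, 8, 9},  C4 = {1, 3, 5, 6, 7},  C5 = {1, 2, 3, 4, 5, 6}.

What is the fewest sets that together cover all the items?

2

C3 and C5 together: C3 ∪ C5 = {1, 2, 3, 4, 5, 6, 7, 8, 9} — every item is covered.
No single set has all 9 items (the largest, C2, has 7), so 2 is optimal.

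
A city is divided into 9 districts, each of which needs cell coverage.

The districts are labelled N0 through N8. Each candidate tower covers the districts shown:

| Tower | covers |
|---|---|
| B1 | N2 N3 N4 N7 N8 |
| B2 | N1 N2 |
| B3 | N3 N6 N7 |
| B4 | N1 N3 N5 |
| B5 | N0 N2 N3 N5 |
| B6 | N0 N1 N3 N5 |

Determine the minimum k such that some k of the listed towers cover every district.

3

B1 and B3 and B6 together: B1 ∪ B3 ∪ B6 = {N0, N1, N2, N3, N4, N5, N6, N7, N8} — every district is covered.
Only B1 contains N4, so B1 is forced; the remaining 4 districts need at least 2 more towers (each remaining tower adds at most 3) — so at least 3 towers are needed, and 3 is optimal.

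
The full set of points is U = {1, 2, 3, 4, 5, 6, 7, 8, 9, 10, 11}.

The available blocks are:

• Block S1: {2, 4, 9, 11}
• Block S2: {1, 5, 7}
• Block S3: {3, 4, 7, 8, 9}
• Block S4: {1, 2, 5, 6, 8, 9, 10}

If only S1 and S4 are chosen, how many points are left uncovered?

2

Union of S1, S4 = {1, 2, 4, 5, 6, 8, 9, 10, 11}.
Not covered: 3, 7 — 2 points.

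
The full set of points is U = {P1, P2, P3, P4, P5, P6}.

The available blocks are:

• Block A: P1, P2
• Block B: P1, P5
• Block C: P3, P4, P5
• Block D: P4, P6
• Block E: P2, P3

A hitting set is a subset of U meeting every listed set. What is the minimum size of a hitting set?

Take H = {P1, P3, P6}. Each listed block contains at least one of these, so H is a hitting set of size 3.
The blocks B, D, E are pairwise disjoint, so any hitting set needs a separate point for each — at least 3. Hence 3 is optimal.

3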